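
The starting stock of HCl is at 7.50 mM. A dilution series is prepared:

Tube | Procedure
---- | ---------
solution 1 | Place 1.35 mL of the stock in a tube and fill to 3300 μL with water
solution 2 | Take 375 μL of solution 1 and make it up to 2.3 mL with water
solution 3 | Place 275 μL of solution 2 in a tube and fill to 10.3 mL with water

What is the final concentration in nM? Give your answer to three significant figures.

1.34 × 10^4 nM

Step 1: 1.35 mL brought to 3300 μL → factor 3.3/1.35 = 2.4444
Step 2: 375 μL brought to 2.3 mL → factor 2300/375 = 6.1333
Step 3: 275 μL brought to 10.3 mL → factor 10300/275 = 37.455
Overall dilution factor = 2.4444 × 6.1333 × 37.455 = 561.54
Final = 7.50 mM / 561.54 = 0.01336 mM = 1.34 × 10^4 nM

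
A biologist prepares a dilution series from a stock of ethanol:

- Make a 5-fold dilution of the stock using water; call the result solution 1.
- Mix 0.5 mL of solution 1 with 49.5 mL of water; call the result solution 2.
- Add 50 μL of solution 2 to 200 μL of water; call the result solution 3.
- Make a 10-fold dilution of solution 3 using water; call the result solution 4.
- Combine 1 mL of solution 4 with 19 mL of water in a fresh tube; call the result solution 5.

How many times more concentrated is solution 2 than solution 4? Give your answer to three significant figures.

50.0

Step 1: 5-fold → factor 5
Step 2: 0.5 mL + 49.5 mL = 50 mL total → factor 50/0.5 = 100
Step 3: 50 μL + 200 μL = 250 μL total → factor 250/50 = 5
Step 4: 10-fold → factor 10
Dilution factor to solution 2 = 500; to solution 4 = 25000
[solution 2]/[solution 4] = (factor to solution 4)/(factor to solution 2) = 25000/500 = 50.0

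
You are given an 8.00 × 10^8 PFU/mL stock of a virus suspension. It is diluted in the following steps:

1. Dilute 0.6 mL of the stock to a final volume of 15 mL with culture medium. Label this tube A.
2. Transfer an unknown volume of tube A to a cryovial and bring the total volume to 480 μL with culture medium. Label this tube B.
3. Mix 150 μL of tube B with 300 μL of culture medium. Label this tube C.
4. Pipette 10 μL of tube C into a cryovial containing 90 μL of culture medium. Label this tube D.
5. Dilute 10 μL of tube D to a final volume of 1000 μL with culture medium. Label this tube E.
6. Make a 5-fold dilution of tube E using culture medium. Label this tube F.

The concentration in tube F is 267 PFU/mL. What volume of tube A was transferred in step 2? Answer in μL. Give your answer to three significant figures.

Step 1: 0.6 mL brought to 15 mL → factor 15/0.6 = 25
Step 2: v brought to 480 μL → factor = 480 μL/v
Step 3: 150 μL + 300 μL = 450 μL total → factor 450/150 = 3
Step 4: 10 μL + 90 μL = 100 μL total → factor 100/10 = 10
Step 5: 10 μL brought to 1000 μL → factor 1000/10 = 100
Step 6: 5-fold → factor 5
Product of known-step factors = 3.75 × 10^5
Overall factor = 8.00 × 10^8 PFU/mL / (267 PFU/mL) = 2.9963 × 10^6
Step-2 factor = 2.9963 × 10^6 / 3.75 × 10^5 = 7.99
v = 480 μL / 7.99 = 60.1 μL

60.1 μL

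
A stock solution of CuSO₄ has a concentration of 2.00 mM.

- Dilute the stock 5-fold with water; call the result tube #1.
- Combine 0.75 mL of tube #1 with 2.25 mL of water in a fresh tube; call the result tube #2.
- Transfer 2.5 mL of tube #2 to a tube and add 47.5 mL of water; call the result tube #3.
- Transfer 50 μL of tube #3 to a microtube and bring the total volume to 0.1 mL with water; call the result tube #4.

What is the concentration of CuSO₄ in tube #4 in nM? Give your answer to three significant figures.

2.50 × 10^3 nM

Step 1: 5-fold → factor 5
Step 2: 0.75 mL + 2.25 mL = 3 mL total → factor 3/0.75 = 4
Step 3: 2.5 mL + 47.5 mL = 50 mL total → factor 50/2.5 = 20
Step 4: 50 μL brought to 0.1 mL → factor 100/50 = 2
Overall dilution factor = 5 × 4 × 20 × 2 = 800
Final = 2.00 mM / 800 = 0.002500 mM = 2.50 × 10^3 nM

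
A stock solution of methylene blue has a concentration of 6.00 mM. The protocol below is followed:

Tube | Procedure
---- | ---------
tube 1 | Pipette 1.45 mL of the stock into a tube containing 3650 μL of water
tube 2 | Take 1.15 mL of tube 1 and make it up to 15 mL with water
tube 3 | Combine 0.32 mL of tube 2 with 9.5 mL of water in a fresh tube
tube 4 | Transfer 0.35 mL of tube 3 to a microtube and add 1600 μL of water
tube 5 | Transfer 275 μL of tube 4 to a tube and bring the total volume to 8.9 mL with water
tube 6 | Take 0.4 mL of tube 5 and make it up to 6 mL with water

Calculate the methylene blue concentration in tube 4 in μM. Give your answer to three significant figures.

Step 1: 1.45 mL + 3650 μL = 5.1 mL total → factor 5.1/1.45 = 3.5172
Step 2: 1.15 mL brought to 15 mL → factor 15/1.15 = 13.043
Step 3: 0.32 mL + 9.5 mL = 9.82 mL total → factor 9.82/0.32 = 30.688
Step 4: 0.35 mL + 1600 μL = 1.95 mL total → factor 1.95/0.35 = 5.5714
Dilution factor through tube 4 = 3.5172 × 13.043 × 30.688 × 5.5714 = 7843.7
[tube 4] = 6.00 mM / 7843.7 = 0.0007649 mM = 0.765 μM

0.765 μM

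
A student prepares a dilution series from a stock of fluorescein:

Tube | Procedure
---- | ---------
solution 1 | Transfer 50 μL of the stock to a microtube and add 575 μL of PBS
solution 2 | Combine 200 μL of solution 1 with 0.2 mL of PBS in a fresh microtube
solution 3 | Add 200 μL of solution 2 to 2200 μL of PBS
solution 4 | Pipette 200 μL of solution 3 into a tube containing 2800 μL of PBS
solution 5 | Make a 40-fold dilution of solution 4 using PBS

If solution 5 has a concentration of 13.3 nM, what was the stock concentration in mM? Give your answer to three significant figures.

Step 1: 50 μL + 575 μL = 625 μL total → factor 625/50 = 12.5
Step 2: 200 μL + 0.2 mL = 400 μL total → factor 400/200 = 2
Step 3: 200 μL + 2200 μL = 2400 μL total → factor 2400/200 = 12
Step 4: 200 μL + 2800 μL = 3000 μL total → factor 3000/200 = 15
Step 5: 40-fold → factor 40
Overall dilution factor = 12.5 × 2 × 12 × 15 × 40 = 1.8 × 10^5
Stock = 13.3 nM × 1.8 × 10^5 = 2.394 × 10^6 nM = 2.39 mM

2.39 mM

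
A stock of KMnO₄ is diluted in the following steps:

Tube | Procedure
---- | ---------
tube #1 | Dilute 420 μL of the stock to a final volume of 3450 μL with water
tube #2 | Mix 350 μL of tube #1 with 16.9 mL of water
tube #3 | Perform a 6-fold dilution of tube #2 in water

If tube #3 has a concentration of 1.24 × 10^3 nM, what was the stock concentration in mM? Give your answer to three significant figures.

Step 1: 420 μL brought to 3450 μL → factor 3450/420 = 8.2143
Step 2: 350 μL + 16.9 mL = 17250 μL total → factor 17250/350 = 49.286
Step 3: 6-fold → factor 6
Overall dilution factor = 8.2143 × 49.286 × 6 = 2429.1
Stock = 1.24 × 10^3 nM × 2429.1 = 3.012 × 10^6 nM = 3.01 mM

3.01 mM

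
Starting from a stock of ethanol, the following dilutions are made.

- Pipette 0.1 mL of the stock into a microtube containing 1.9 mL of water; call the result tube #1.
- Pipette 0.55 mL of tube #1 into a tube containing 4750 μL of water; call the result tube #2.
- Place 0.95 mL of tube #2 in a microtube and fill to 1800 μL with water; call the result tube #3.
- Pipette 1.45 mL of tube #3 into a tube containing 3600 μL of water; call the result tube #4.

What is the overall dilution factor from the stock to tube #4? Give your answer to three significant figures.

1.27 × 10^3

Step 1: 0.1 mL + 1.9 mL = 2 mL total → factor 2/0.1 = 20
Step 2: 0.55 mL + 4750 μL = 5.3 mL total → factor 5.3/0.55 = 9.6364
Step 3: 0.95 mL brought to 1800 μL → factor 1.8/0.95 = 1.8947
Step 4: 1.45 mL + 3600 μL = 5.05 mL total → factor 5.05/1.45 = 3.4828
Overall dilution factor = 20 × 9.6364 × 1.8947 × 3.4828 = 1271.8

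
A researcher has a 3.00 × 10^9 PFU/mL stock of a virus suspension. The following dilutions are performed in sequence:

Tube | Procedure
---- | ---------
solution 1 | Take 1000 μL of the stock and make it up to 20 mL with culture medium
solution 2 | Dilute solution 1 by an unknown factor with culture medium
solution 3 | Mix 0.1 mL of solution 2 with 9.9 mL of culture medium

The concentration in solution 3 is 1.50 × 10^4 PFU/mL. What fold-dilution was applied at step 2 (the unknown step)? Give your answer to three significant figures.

Step 1: 1000 μL brought to 20 mL → factor 20000/1000 = 20
Step 2: unknown factor x
Step 3: 0.1 mL + 9.9 mL = 10 mL total → factor 10/0.1 = 100
Product of known-step factors = 2000
Overall factor = 3.00 × 10^9 PFU/mL / (1.50 × 10^4 PFU/mL) = 2 × 10^5
x = 2 × 10^5 / 2000 = 100

100-fold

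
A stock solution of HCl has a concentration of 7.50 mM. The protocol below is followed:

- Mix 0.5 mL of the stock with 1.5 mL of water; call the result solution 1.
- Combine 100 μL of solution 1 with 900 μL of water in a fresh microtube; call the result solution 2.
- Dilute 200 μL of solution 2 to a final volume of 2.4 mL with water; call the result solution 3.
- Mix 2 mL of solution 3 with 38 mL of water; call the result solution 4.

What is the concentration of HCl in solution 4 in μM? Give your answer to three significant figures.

0.781 μM

Step 1: 0.5 mL + 1.5 mL = 2 mL total → factor 2/0.5 = 4
Step 2: 100 μL + 900 μL = 1000 μL total → factor 1000/100 = 10
Step 3: 200 μL brought to 2.4 mL → factor 2400/200 = 12
Step 4: 2 mL + 38 mL = 40 mL total → factor 40/2 = 20
Overall dilution factor = 4 × 10 × 12 × 20 = 9600
Final = 7.50 mM / 9600 = 0.0007813 mM = 0.781 μM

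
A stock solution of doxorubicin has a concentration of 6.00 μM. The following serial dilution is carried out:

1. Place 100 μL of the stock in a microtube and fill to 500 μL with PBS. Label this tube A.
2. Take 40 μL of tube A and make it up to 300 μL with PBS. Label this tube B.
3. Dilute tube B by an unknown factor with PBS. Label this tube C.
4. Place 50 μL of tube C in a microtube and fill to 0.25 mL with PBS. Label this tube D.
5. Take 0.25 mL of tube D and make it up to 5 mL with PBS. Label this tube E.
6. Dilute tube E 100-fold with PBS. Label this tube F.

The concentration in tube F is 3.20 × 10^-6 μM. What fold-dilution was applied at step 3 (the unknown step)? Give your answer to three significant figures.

5.00-fold

Step 1: 100 μL brought to 500 μL → factor 500/100 = 5
Step 2: 40 μL brought to 300 μL → factor 300/40 = 7.5
Step 3: unknown factor x
Step 4: 50 μL brought to 0.25 mL → factor 250/50 = 5
Step 5: 0.25 mL brought to 5 mL → factor 5/0.25 = 20
Step 6: 100-fold → factor 100
Product of known-step factors = 3.75 × 10^5
Overall factor = 6.00 μM / (3.20 × 10^-6 μM) = 1.875 × 10^6
x = 1.875 × 10^6 / 3.75 × 10^5 = 5.00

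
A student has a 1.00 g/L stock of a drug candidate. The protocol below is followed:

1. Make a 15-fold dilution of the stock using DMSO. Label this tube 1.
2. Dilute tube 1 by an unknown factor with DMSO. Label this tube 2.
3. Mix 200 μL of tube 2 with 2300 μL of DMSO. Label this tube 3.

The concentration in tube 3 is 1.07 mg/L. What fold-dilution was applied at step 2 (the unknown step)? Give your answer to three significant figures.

4.98-fold

Step 1: 15-fold → factor 15
Step 2: unknown factor x
Step 3: 200 μL + 2300 μL = 2500 μL total → factor 2500/200 = 12.5
Product of known-step factors = 187.5
Overall factor = 1.00 g/L / (1.07 mg/L) = 934.58
x = 934.58 / 187.5 = 4.98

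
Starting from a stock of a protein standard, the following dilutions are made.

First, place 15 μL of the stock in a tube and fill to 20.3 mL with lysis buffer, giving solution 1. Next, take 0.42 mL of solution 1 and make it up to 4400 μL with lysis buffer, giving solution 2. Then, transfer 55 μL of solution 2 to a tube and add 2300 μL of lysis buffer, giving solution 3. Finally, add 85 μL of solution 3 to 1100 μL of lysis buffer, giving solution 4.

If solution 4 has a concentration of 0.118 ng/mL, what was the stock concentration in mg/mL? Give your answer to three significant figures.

Step 1: 15 μL brought to 20.3 mL → factor 20300/15 = 1353.3
Step 2: 0.42 mL brought to 4400 μL → factor 4.4/0.42 = 10.476
Step 3: 55 μL + 2300 μL = 2355 μL total → factor 2355/55 = 42.818
Step 4: 85 μL + 1100 μL = 1185 μL total → factor 1185/85 = 13.941
Overall dilution factor = 1353.3 × 10.476 × 42.818 × 13.941 = 8.4632 × 10^6
Stock = 0.118 ng/mL × 8.4632 × 10^6 = 9.987 × 10^5 ng/mL = 0.999 mg/mL

0.999 mg/mL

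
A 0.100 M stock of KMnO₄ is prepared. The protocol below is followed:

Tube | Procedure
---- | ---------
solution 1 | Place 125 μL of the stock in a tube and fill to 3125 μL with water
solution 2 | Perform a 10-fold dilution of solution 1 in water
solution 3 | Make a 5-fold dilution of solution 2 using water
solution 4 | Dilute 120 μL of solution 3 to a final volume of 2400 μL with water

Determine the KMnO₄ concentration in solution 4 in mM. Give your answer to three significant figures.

0.00400 mM

Step 1: 125 μL brought to 3125 μL → factor 3125/125 = 25
Step 2: 10-fold → factor 10
Step 3: 5-fold → factor 5
Step 4: 120 μL brought to 2400 μL → factor 2400/120 = 20
Overall dilution factor = 25 × 10 × 5 × 20 = 25000
Final = 0.100 M / 25000 = 4.000 × 10^-6 M = 0.00400 mM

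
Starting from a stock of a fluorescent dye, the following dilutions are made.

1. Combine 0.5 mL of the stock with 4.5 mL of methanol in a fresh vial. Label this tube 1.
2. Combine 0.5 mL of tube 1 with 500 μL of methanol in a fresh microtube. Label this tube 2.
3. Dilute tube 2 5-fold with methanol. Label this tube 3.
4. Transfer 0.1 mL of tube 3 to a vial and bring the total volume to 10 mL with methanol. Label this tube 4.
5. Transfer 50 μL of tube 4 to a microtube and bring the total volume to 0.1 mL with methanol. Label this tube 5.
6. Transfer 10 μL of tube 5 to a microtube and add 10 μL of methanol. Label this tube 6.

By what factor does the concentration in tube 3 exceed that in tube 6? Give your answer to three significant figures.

400

Step 1: 0.5 mL + 4.5 mL = 5 mL total → factor 5/0.5 = 10
Step 2: 0.5 mL + 500 μL = 1 mL total → factor 1/0.5 = 2
Step 3: 5-fold → factor 5
Step 4: 0.1 mL brought to 10 mL → factor 10/0.1 = 100
Step 5: 50 μL brought to 0.1 mL → factor 100/50 = 2
Step 6: 10 μL + 10 μL = 20 μL total → factor 20/10 = 2
Dilution factor to tube 3 = 100; to tube 6 = 40000
[tube 3]/[tube 6] = (factor to tube 6)/(factor to tube 3) = 40000/100 = 400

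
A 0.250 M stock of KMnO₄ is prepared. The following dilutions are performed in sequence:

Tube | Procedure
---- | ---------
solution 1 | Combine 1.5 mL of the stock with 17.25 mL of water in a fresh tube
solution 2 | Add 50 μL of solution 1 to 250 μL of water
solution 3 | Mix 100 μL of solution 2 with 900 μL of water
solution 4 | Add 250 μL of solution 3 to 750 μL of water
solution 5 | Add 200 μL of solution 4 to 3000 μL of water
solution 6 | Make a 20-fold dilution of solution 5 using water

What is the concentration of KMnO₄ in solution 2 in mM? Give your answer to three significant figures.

3.33 mM

Step 1: 1.5 mL + 17.25 mL = 18.75 mL total → factor 18.75/1.5 = 12.5
Step 2: 50 μL + 250 μL = 300 μL total → factor 300/50 = 6
Dilution factor through solution 2 = 12.5 × 6 = 75
[solution 2] = 0.250 M / 75 = 0.003333 M = 3.33 mM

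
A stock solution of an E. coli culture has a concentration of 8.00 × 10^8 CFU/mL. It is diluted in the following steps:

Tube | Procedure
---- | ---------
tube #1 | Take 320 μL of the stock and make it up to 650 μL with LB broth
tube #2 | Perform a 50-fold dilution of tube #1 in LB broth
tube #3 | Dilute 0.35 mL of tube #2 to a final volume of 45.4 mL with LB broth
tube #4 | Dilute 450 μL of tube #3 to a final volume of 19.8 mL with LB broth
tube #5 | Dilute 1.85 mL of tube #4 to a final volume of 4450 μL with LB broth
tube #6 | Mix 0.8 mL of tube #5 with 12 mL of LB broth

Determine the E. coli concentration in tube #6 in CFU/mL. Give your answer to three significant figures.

Step 1: 320 μL brought to 650 μL → factor 650/320 = 2.0312
Step 2: 50-fold → factor 50
Step 3: 0.35 mL brought to 45.4 mL → factor 45.4/0.35 = 129.71
Step 4: 450 μL brought to 19.8 mL → factor 19800/450 = 44
Step 5: 1.85 mL brought to 4450 μL → factor 4.45/1.85 = 2.4054
Step 6: 0.8 mL + 12 mL = 12.8 mL total → factor 12.8/0.8 = 16
Overall dilution factor = 2.0312 × 50 × 129.71 × 44 × 2.4054 × 16 = 2.2309 × 10^7
Final = 8.00 × 10^8 CFU/mL / 2.2309 × 10^7 = 35.9 CFU/mL

35.9 CFU/mL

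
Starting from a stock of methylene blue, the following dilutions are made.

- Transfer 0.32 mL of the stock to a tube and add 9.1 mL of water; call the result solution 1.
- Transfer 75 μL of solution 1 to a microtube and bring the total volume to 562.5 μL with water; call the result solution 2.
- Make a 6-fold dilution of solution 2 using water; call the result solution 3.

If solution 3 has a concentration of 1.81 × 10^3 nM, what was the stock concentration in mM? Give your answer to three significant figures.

Step 1: 0.32 mL + 9.1 mL = 9.42 mL total → factor 9.42/0.32 = 29.438
Step 2: 75 μL brought to 562.5 μL → factor 562.5/75 = 7.5
Step 3: 6-fold → factor 6
Overall dilution factor = 29.438 × 7.5 × 6 = 1324.7
Stock = 1.81 × 10^3 nM × 1324.7 = 2.398 × 10^6 nM = 2.40 mM

2.40 mM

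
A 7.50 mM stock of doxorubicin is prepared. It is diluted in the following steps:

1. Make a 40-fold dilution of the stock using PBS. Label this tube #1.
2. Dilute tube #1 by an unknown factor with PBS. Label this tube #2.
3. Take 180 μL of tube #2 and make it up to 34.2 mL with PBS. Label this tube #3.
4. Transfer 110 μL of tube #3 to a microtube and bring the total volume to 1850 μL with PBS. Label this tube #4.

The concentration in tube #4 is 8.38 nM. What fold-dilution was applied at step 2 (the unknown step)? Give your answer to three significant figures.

Step 1: 40-fold → factor 40
Step 2: unknown factor x
Step 3: 180 μL brought to 34.2 mL → factor 34200/180 = 190
Step 4: 110 μL brought to 1850 μL → factor 1850/110 = 16.818
Product of known-step factors = 1.2782 × 10^5
Overall factor = 7.50 mM / (8.38 nM) = 8.9499 × 10^5
x = 8.9499 × 10^5 / 1.2782 × 10^5 = 7.00

7.00-fold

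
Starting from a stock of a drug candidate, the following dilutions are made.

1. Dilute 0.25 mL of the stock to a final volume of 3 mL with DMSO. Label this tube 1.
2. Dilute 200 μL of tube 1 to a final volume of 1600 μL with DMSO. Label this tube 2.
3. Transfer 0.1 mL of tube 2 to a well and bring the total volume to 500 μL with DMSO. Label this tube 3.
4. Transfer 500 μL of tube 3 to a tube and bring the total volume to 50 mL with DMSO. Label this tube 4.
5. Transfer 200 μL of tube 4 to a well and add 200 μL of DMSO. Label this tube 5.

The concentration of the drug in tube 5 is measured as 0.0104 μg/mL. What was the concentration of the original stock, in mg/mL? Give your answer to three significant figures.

Step 1: 0.25 mL brought to 3 mL → factor 3/0.25 = 12
Step 2: 200 μL brought to 1600 μL → factor 1600/200 = 8
Step 3: 0.1 mL brought to 500 μL → factor 0.5/0.1 = 5
Step 4: 500 μL brought to 50 mL → factor 50000/500 = 100
Step 5: 200 μL + 200 μL = 400 μL total → factor 400/200 = 2
Overall dilution factor = 12 × 8 × 5 × 100 × 2 = 96000
Stock = 0.0104 μg/mL × 96000 = 998.4 μg/mL = 0.998 mg/mL

0.998 mg/mL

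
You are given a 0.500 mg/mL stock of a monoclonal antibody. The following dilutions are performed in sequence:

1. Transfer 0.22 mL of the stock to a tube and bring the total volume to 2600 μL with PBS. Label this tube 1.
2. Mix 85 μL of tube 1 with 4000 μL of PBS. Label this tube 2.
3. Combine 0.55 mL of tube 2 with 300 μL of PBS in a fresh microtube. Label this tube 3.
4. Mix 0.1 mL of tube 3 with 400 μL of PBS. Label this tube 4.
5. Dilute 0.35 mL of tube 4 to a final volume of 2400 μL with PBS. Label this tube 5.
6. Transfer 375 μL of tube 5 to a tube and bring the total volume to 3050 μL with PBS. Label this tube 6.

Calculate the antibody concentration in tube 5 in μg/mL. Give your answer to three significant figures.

Step 1: 0.22 mL brought to 2600 μL → factor 2.6/0.22 = 11.818
Step 2: 85 μL + 4000 μL = 4085 μL total → factor 4085/85 = 48.059
Step 3: 0.55 mL + 300 μL = 0.85 mL total → factor 0.85/0.55 = 1.5455
Step 4: 0.1 mL + 400 μL = 0.5 mL total → factor 0.5/0.1 = 5
Step 5: 0.35 mL brought to 2400 μL → factor 2.4/0.35 = 6.8571
Dilution factor through tube 5 = 11.818 × 48.059 × 1.5455 × 5 × 6.8571 = 30095
[tube 5] = 0.500 mg/mL / 30095 = 1.661 × 10^-5 mg/mL = 0.0166 μg/mL

0.0166 μg/mL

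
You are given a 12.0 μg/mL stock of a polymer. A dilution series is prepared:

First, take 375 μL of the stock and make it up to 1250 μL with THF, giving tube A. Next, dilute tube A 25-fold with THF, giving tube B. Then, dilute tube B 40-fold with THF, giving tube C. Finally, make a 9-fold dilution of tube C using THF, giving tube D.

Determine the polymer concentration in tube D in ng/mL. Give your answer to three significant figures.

0.400 ng/mL

Step 1: 375 μL brought to 1250 μL → factor 1250/375 = 3.3333
Step 2: 25-fold → factor 25
Step 3: 40-fold → factor 40
Step 4: 9-fold → factor 9
Overall dilution factor = 3.3333 × 25 × 40 × 9 = 30000
Final = 12.0 μg/mL / 30000 = 0.0004000 μg/mL = 0.400 ng/mL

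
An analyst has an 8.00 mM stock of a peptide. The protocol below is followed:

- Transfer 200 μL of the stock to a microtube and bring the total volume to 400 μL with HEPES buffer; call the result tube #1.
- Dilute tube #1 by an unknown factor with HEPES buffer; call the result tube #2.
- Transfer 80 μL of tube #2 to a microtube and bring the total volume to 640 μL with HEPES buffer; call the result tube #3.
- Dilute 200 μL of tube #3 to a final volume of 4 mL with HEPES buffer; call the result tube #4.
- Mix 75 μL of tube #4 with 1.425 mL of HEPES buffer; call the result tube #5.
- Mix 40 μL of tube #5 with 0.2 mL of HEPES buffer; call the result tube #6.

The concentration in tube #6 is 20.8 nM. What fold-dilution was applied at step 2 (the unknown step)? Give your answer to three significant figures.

Step 1: 200 μL brought to 400 μL → factor 400/200 = 2
Step 2: unknown factor x
Step 3: 80 μL brought to 640 μL → factor 640/80 = 8
Step 4: 200 μL brought to 4 mL → factor 4000/200 = 20
Step 5: 75 μL + 1.425 mL = 1500 μL total → factor 1500/75 = 20
Step 6: 40 μL + 0.2 mL = 240 μL total → factor 240/40 = 6
Product of known-step factors = 38400
Overall factor = 8.00 mM / (20.8 nM) = 3.8462 × 10^5
x = 3.8462 × 10^5 / 38400 = 10.0

10.0-fold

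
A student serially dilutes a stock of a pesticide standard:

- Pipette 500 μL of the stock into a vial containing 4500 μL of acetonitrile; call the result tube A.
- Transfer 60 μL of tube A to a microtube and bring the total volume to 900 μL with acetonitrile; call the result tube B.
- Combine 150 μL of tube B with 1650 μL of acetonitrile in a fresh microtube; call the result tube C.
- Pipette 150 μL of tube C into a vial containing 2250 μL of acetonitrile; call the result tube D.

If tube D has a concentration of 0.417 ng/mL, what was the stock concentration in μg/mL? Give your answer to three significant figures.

12.0 μg/mL

Step 1: 500 μL + 4500 μL = 5000 μL total → factor 5000/500 = 10
Step 2: 60 μL brought to 900 μL → factor 900/60 = 15
Step 3: 150 μL + 1650 μL = 1800 μL total → factor 1800/150 = 12
Step 4: 150 μL + 2250 μL = 2400 μL total → factor 2400/150 = 16
Overall dilution factor = 10 × 15 × 12 × 16 = 28800
Stock = 0.417 ng/mL × 28800 = 1.201 × 10^4 ng/mL = 12.0 μg/mL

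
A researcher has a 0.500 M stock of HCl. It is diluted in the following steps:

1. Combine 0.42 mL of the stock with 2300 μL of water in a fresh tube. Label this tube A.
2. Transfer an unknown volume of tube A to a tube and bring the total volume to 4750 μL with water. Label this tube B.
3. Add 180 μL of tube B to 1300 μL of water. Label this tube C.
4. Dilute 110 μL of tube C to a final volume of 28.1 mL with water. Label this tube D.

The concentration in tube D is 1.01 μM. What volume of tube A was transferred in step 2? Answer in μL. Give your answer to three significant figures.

131 μL

Step 1: 0.42 mL + 2300 μL = 2.72 mL total → factor 2.72/0.42 = 6.4762
Step 2: v brought to 4750 μL → factor = 4750 μL/v
Step 3: 180 μL + 1300 μL = 1480 μL total → factor 1480/180 = 8.2222
Step 4: 110 μL brought to 28.1 mL → factor 28100/110 = 255.45
Product of known-step factors = 13603
Overall factor = 0.500 M / (1.01 μM) = 4.9505 × 10^5
Step-2 factor = 4.9505 × 10^5 / 13603 = 36.394
v = 4750 μL / 36.394 = 131 μL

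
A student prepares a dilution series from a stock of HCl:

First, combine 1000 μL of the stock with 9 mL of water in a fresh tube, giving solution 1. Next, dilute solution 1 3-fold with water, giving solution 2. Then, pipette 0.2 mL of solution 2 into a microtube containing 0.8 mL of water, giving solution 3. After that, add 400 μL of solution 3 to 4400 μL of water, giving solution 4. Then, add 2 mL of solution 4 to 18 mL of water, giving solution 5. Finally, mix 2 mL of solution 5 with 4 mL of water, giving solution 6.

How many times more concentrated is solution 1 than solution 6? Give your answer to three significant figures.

5.40 × 10^3

Step 1: 1000 μL + 9 mL = 10000 μL total → factor 10000/1000 = 10
Step 2: 3-fold → factor 3
Step 3: 0.2 mL + 0.8 mL = 1 mL total → factor 1/0.2 = 5
Step 4: 400 μL + 4400 μL = 4800 μL total → factor 4800/400 = 12
Step 5: 2 mL + 18 mL = 20 mL total → factor 20/2 = 10
Step 6: 2 mL + 4 mL = 6 mL total → factor 6/2 = 3
Dilution factor to solution 1 = 10; to solution 6 = 54000
[solution 1]/[solution 6] = (factor to solution 6)/(factor to solution 1) = 54000/10 = 5.40 × 10^3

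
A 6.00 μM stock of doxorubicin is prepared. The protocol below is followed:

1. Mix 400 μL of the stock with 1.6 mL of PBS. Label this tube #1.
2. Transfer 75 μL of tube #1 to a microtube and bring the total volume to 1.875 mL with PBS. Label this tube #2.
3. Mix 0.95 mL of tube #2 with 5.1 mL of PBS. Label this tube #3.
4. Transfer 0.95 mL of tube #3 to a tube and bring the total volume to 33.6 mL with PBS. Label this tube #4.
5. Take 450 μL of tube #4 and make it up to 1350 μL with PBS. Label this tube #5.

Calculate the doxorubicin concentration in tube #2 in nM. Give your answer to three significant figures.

48.0 nM

Step 1: 400 μL + 1.6 mL = 2000 μL total → factor 2000/400 = 5
Step 2: 75 μL brought to 1.875 mL → factor 1875/75 = 25
Dilution factor through tube #2 = 5 × 25 = 125
[tube #2] = 6.00 μM / 125 = 0.04800 μM = 48.0 nM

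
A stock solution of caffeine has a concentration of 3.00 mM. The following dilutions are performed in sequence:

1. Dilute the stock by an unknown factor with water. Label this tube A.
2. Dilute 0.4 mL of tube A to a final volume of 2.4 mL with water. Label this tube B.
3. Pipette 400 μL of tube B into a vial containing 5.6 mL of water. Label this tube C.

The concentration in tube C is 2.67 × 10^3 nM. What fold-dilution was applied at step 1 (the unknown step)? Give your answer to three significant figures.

Step 1: unknown factor x
Step 2: 0.4 mL brought to 2.4 mL → factor 2.4/0.4 = 6
Step 3: 400 μL + 5.6 mL = 6000 μL total → factor 6000/400 = 15
Product of known-step factors = 90
Overall factor = 3.00 mM / (2.67 × 10^3 nM) = 1123.6
x = 1123.6 / 90 = 12.5

12.5-fold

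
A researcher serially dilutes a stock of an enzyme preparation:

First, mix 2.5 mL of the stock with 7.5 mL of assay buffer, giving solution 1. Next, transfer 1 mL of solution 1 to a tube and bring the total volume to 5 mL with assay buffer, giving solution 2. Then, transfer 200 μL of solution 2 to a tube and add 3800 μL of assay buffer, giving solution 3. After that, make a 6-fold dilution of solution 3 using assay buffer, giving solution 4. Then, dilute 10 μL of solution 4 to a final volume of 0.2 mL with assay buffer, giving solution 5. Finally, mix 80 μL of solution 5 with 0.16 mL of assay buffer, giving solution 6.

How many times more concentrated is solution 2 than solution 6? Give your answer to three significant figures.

Step 1: 2.5 mL + 7.5 mL = 10 mL total → factor 10/2.5 = 4
Step 2: 1 mL brought to 5 mL → factor 5/1 = 5
Step 3: 200 μL + 3800 μL = 4000 μL total → factor 4000/200 = 20
Step 4: 6-fold → factor 6
Step 5: 10 μL brought to 0.2 mL → factor 200/10 = 20
Step 6: 80 μL + 0.16 mL = 240 μL total → factor 240/80 = 3
Dilution factor to solution 2 = 20; to solution 6 = 1.44 × 10^5
[solution 2]/[solution 6] = (factor to solution 6)/(factor to solution 2) = 1.44 × 10^5/20 = 7.20 × 10^3

7.20 × 10^3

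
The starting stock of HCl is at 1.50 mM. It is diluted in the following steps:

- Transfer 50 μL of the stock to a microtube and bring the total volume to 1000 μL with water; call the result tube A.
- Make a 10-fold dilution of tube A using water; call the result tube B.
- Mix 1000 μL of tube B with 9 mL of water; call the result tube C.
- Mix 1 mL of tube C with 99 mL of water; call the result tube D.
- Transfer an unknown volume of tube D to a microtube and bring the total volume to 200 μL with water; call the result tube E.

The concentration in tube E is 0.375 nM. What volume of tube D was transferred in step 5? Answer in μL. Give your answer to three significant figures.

Step 1: 50 μL brought to 1000 μL → factor 1000/50 = 20
Step 2: 10-fold → factor 10
Step 3: 1000 μL + 9 mL = 10000 μL total → factor 10000/1000 = 10
Step 4: 1 mL + 99 mL = 100 mL total → factor 100/1 = 100
Step 5: v brought to 200 μL → factor = 200 μL/v
Product of known-step factors = 2 × 10^5
Overall factor = 1.50 mM / (0.375 nM) = 4 × 10^6
Step-5 factor = 4 × 10^6 / 2 × 10^5 = 20
v = 200 μL / 20 = 10.0 μL

10.0 μL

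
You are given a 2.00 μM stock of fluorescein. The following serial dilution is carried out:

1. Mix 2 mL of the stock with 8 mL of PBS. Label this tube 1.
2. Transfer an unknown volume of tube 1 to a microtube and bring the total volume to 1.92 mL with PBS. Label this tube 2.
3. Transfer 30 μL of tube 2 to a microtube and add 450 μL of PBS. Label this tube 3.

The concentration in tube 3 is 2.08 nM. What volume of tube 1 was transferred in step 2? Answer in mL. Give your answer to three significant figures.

0.160 mL

Step 1: 2 mL + 8 mL = 10 mL total → factor 10/2 = 5
Step 2: v brought to 1.92 mL → factor = 1.92 mL/v
Step 3: 30 μL + 450 μL = 480 μL total → factor 480/30 = 16
Product of known-step factors = 80
Overall factor = 2.00 μM / (2.08 nM) = 961.54
Step-2 factor = 961.54 / 80 = 12.019
v = 1.92 mL / 12.019 = 0.160 mL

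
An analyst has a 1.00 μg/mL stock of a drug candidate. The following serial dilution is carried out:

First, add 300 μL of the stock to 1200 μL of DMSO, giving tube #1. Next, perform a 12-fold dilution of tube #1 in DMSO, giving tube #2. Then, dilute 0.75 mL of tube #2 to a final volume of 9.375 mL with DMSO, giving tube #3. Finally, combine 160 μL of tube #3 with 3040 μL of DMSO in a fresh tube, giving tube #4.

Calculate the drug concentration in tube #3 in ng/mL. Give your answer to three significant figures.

1.33 ng/mL

Step 1: 300 μL + 1200 μL = 1500 μL total → factor 1500/300 = 5
Step 2: 12-fold → factor 12
Step 3: 0.75 mL brought to 9.375 mL → factor 9.375/0.75 = 12.5
Dilution factor through tube #3 = 5 × 12 × 12.5 = 750
[tube #3] = 1.00 μg/mL / 750 = 0.001333 μg/mL = 1.33 ng/mL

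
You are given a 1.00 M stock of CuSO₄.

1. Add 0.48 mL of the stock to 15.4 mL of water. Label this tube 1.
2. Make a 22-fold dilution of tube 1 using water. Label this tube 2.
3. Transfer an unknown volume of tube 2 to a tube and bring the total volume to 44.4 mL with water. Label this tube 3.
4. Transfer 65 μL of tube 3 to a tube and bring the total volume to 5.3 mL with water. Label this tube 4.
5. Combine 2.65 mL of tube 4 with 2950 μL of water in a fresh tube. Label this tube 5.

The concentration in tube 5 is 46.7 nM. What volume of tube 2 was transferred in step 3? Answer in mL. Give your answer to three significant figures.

Step 1: 0.48 mL + 15.4 mL = 15.88 mL total → factor 15.88/0.48 = 33.083
Step 2: 22-fold → factor 22
Step 3: v brought to 44.4 mL → factor = 44.4 mL/v
Step 4: 65 μL brought to 5.3 mL → factor 5300/65 = 81.538
Step 5: 2.65 mL + 2950 μL = 5.6 mL total → factor 5.6/2.65 = 2.1132
Product of known-step factors = 1.2541 × 10^5
Overall factor = 1.00 M / (46.7 nM) = 2.1413 × 10^7
Step-3 factor = 2.1413 × 10^7 / 1.2541 × 10^5 = 170.74
v = 44.4 mL / 170.74 = 0.260 mL

0.260 mL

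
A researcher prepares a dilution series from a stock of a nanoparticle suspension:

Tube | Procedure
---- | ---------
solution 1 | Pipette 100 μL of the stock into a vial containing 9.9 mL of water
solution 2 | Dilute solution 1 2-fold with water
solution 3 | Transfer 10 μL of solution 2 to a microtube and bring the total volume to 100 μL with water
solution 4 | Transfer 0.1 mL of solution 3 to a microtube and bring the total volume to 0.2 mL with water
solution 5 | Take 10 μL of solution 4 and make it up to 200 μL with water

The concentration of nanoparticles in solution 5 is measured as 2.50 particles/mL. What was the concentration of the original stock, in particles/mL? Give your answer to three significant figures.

Step 1: 100 μL + 9.9 mL = 10000 μL total → factor 10000/100 = 100
Step 2: 2-fold → factor 2
Step 3: 10 μL brought to 100 μL → factor 100/10 = 10
Step 4: 0.1 mL brought to 0.2 mL → factor 0.2/0.1 = 2
Step 5: 10 μL brought to 200 μL → factor 200/10 = 20
Overall dilution factor = 100 × 2 × 10 × 2 × 20 = 80000
Stock = 2.50 particles/mL × 80000 = 2.00 × 10^5 particles/mL

2.00 × 10^5 particles/mL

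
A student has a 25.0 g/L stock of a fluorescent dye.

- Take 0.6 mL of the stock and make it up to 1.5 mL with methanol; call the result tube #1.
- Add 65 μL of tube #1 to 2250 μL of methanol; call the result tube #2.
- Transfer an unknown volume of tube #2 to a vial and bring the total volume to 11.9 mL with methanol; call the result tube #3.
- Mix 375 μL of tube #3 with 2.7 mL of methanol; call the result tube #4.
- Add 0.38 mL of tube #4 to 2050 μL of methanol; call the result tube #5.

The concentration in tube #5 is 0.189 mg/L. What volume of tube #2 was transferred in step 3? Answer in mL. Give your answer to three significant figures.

0.420 mL

Step 1: 0.6 mL brought to 1.5 mL → factor 1.5/0.6 = 2.5
Step 2: 65 μL + 2250 μL = 2315 μL total → factor 2315/65 = 35.615
Step 3: v brought to 11.9 mL → factor = 11.9 mL/v
Step 4: 375 μL + 2.7 mL = 3075 μL total → factor 3075/375 = 8.2
Step 5: 0.38 mL + 2050 μL = 2.43 mL total → factor 2.43/0.38 = 6.3947
Product of known-step factors = 4668.9
Overall factor = 25.0 g/L / (0.189 mg/L) = 1.3228 × 10^5
Step-3 factor = 1.3228 × 10^5 / 4668.9 = 28.331
v = 11.9 mL / 28.331 = 0.420 mL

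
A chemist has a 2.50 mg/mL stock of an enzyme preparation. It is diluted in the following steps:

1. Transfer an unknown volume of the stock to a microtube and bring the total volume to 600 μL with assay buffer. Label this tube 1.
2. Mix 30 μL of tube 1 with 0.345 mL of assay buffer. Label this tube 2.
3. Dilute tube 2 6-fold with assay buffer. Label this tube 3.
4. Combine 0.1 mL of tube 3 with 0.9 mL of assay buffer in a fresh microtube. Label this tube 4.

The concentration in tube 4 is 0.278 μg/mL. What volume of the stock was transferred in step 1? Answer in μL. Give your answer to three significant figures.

Step 1: v brought to 600 μL → factor = 600 μL/v
Step 2: 30 μL + 0.345 mL = 375 μL total → factor 375/30 = 12.5
Step 3: 6-fold → factor 6
Step 4: 0.1 mL + 0.9 mL = 1 mL total → factor 1/0.1 = 10
Product of known-step factors = 750
Overall factor = 2.50 mg/mL / (0.278 μg/mL) = 8992.8
Step-1 factor = 8992.8 / 750 = 11.99
v = 600 μL / 11.99 = 50.0 μL

50.0 μL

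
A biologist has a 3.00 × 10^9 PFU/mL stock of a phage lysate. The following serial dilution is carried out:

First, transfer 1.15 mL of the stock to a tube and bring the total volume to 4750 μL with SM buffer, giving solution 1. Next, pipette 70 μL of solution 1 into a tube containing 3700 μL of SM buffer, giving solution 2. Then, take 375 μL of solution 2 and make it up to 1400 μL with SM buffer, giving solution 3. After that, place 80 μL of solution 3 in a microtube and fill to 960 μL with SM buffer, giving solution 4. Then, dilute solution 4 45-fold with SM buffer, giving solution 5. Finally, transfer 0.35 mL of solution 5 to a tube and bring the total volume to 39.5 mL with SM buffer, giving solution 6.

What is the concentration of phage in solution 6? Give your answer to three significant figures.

Step 1: 1.15 mL brought to 4750 μL → factor 4.75/1.15 = 4.1304
Step 2: 70 μL + 3700 μL = 3770 μL total → factor 3770/70 = 53.857
Step 3: 375 μL brought to 1400 μL → factor 1400/375 = 3.7333
Step 4: 80 μL brought to 960 μL → factor 960/80 = 12
Step 5: 45-fold → factor 45
Step 6: 0.35 mL brought to 39.5 mL → factor 39.5/0.35 = 112.86
Overall dilution factor = 4.1304 × 53.857 × 3.7333 × 12 × 45 × 112.86 = 5.0613 × 10^7
Final = 3.00 × 10^9 PFU/mL / 5.0613 × 10^7 = 59.3 PFU/mL

59.3 PFU/mL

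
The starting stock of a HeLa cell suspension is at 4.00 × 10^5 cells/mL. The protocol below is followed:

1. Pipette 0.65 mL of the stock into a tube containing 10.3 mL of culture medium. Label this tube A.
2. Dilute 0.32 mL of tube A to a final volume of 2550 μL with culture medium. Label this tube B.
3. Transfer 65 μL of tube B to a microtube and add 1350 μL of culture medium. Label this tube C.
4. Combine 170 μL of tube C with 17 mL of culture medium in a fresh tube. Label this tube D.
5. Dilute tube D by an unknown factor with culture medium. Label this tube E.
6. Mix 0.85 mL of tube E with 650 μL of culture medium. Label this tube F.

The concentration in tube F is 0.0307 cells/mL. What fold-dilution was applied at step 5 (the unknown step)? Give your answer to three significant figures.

Step 1: 0.65 mL + 10.3 mL = 10.95 mL total → factor 10.95/0.65 = 16.846
Step 2: 0.32 mL brought to 2550 μL → factor 2.55/0.32 = 7.9688
Step 3: 65 μL + 1350 μL = 1415 μL total → factor 1415/65 = 21.769
Step 4: 170 μL + 17 mL = 17170 μL total → factor 17170/170 = 101
Step 5: unknown factor x
Step 6: 0.85 mL + 650 μL = 1.5 mL total → factor 1.5/0.85 = 1.7647
Product of known-step factors = 5.2087 × 10^5
Overall factor = 4.00 × 10^5 cells/mL / (0.0307 cells/mL) = 1.3029 × 10^7
x = 1.3029 × 10^7 / 5.2087 × 10^5 = 25.0

25.0-fold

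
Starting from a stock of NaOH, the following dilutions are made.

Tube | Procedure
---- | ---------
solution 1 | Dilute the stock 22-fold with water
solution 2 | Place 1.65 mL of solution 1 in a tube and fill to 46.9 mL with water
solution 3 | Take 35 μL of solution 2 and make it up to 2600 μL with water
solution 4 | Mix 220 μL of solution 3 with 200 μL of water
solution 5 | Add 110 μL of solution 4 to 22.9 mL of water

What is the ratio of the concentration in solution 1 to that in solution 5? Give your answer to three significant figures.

8.43 × 10^5

Step 1: 22-fold → factor 22
Step 2: 1.65 mL brought to 46.9 mL → factor 46.9/1.65 = 28.424
Step 3: 35 μL brought to 2600 μL → factor 2600/35 = 74.286
Step 4: 220 μL + 200 μL = 420 μL total → factor 420/220 = 1.9091
Step 5: 110 μL + 22.9 mL = 23010 μL total → factor 23010/110 = 209.18
Dilution factor to solution 1 = 22; to solution 5 = 1.8551 × 10^7
[solution 1]/[solution 5] = (factor to solution 5)/(factor to solution 1) = 1.8551 × 10^7/22 = 8.43 × 10^5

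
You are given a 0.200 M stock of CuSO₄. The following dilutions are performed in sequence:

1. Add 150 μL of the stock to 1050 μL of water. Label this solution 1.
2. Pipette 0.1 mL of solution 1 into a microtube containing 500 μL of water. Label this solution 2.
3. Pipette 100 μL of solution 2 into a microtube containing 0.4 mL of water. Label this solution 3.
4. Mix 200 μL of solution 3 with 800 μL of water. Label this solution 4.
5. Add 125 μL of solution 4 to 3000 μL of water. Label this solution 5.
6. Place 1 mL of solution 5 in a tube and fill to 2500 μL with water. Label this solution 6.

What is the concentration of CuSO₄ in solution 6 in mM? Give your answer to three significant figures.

0.00267 mM

Step 1: 150 μL + 1050 μL = 1200 μL total → factor 1200/150 = 8
Step 2: 0.1 mL + 500 μL = 0.6 mL total → factor 0.6/0.1 = 6
Step 3: 100 μL + 0.4 mL = 500 μL total → factor 500/100 = 5
Step 4: 200 μL + 800 μL = 1000 μL total → factor 1000/200 = 5
Step 5: 125 μL + 3000 μL = 3125 μL total → factor 3125/125 = 25
Step 6: 1 mL brought to 2500 μL → factor 2.5/1 = 2.5
Overall dilution factor = 8 × 6 × 5 × 5 × 25 × 2.5 = 75000
Final = 0.200 M / 75000 = 2.667 × 10^-6 M = 0.00267 mM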